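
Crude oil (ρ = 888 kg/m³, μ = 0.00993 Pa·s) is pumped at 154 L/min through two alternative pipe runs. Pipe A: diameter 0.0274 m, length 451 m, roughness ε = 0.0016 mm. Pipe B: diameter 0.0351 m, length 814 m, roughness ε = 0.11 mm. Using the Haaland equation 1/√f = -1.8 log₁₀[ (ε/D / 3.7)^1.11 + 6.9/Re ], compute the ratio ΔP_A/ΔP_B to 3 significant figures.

Pipe A: V = Q/A = 0.002567/0.0005896 = 4.353 m/s; Re = 1.067e+04; ε/D = 5.84e-05; Haaland → f = 0.03041; ΔP_A = f(L/D)(ρV²/2) = 4.21e+06 Pa.
Pipe B: V = Q/A = 0.002567/0.0009676 = 2.653 m/s; Re = 8326; ε/D = 0.00313; Haaland → f = 0.03634; ΔP_B = f(L/D)(ρV²/2) = 2.633e+06 Pa.
ΔP_A/ΔP_B = 4.21e+06/2.633e+06 = 1.60.

ΔP_A/ΔP_B ≈ 1.60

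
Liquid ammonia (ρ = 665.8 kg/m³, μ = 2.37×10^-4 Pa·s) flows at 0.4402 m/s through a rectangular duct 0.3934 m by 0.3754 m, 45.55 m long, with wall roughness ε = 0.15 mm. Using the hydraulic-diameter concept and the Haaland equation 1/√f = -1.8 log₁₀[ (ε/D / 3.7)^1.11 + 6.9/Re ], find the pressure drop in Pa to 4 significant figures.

Hydraulic diameter D_h = 4A/P = 4·(0.3934·0.3754)/(2·(0.3934+0.3754)) = 0.5907/1.538 = 0.3842 m.
Re = ρVD_h/μ = 665.8·0.4402·0.3842/0.000237 = 4.751e+05.
ε/D_h = 0.00015/0.3842 = 0.00039; Haaland gives 1/√f = -1.8 log₁₀[3.85e-05+1.45e-05] = 7.695, so f = 0.01689.
ΔP = f(L/D_h)(ρV²/2) = 0.01689·45.55/0.3842·64.51 = 129.2 Pa.

ΔP ≈ 129.2 Pa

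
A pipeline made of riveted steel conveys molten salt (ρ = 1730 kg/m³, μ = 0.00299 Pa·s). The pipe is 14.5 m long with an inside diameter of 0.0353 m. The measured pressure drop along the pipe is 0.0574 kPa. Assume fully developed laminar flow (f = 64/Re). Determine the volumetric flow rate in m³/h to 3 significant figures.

For laminar flow, f = 64/Re with Re = ρVD/μ, so Darcy-Weisbach reduces to ΔP = 32μLV/D². Solving for V: V = ΔP·D²/(32μL) = 57.4·(0.0353)²/(32·0.00299·14.5) = 0.05156 m/s.
Check: Re = ρVD/μ = 1730·0.05156·0.0353/0.00299 = 1053 < 2300, so the laminar assumption holds.
Q = V·A = 0.05156·(π/4·0.0353²) = 5.046e-05 m³/s = 0.182 m³/h.

Q ≈ 0.182 m³/h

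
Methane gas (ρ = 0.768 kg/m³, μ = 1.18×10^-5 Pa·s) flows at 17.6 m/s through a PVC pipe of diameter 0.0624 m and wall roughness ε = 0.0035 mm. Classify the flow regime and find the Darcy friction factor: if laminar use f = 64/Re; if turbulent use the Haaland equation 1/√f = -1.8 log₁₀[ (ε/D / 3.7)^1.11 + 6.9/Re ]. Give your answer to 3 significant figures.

f ≈ 0.0193

Re = ρVD/μ = 0.768·17.6·0.0624/1.18e-05 = 7.148e+04.
Re > 4000 → turbulent. ε/D = 3.5e-06/0.0624 = 5.61e-05; Haaland: 1/√f = -1.8 log₁₀[4.47e-06 + 9.65e-05] = 7.192, so f = 0.01933.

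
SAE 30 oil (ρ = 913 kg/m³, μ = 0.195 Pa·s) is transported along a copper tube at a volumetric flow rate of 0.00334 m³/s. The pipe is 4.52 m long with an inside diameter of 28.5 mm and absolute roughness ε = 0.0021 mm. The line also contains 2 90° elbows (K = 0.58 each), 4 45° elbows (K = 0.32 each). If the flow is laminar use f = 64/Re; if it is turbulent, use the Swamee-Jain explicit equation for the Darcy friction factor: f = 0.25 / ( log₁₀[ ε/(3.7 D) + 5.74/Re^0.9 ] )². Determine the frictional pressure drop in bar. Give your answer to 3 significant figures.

Cross-sectional area A = πD²/4 = π(0.0285)²/4 = 0.0006379 m²; mean velocity V = Q/A = 0.00334/0.0006379 = 5.236 m/s.
Reynolds number Re = ρVD/μ = 913 · 5.236 · 0.0285 / 0.195 = 698.6.
Re < 2300 → laminar flow, so f = 64/Re = 64/698.6 = 0.09161 (the turbulent correlation is not needed).
Total minor-loss coefficient ΣK = 2·0.58 + 4·0.32 = 2.44.
ΔP = [f·L/D + ΣK]·(ρV²/2) = [0.09161·4.52/0.0285 + 2.44]·(913·5.236²/2) = [14.53 + 2.44]·1.251e+04 = 2.123e+05 Pa.
ΔP = 2.123e+05 Pa = 2.12 bar.

ΔP ≈ 2.12 bar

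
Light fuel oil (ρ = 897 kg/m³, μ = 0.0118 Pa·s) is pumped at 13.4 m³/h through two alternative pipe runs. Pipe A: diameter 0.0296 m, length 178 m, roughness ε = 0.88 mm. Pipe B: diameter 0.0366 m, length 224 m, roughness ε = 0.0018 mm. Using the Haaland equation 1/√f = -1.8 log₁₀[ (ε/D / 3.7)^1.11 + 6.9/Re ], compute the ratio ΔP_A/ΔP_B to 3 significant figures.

Pipe A: V = Q/A = 0.003722/0.0006881 = 5.409 m/s; Re = 1.217e+04; ε/D = 0.0297; Haaland → f = 0.05957; ΔP_A = f(L/D)(ρV²/2) = 4.701e+06 Pa.
Pipe B: V = Q/A = 0.003722/0.001052 = 3.538 m/s; Re = 9843; ε/D = 4.92e-05; Haaland → f = 0.03107; ΔP_B = f(L/D)(ρV²/2) = 1.067e+06 Pa.
ΔP_A/ΔP_B = 4.701e+06/1.067e+06 = 4.40.

ΔP_A/ΔP_B ≈ 4.40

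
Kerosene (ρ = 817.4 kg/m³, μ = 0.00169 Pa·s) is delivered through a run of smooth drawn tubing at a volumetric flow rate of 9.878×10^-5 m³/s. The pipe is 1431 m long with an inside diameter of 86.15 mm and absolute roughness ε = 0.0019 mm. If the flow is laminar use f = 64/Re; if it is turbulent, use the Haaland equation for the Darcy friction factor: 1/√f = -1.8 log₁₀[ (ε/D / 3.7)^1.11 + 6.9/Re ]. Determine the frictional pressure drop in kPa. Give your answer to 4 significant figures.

Cross-sectional area A = πD²/4 = π(0.08615)²/4 = 0.005829 m²; mean velocity V = Q/A = 9.878e-05/0.005829 = 0.01695 m/s.
Reynolds number Re = ρVD/μ = 817.4 · 0.01695 · 0.08615 / 0.00169 = 706.1.
Re < 2300 → laminar flow, so f = 64/Re = 64/706.1 = 0.09064 (the turbulent correlation is not needed).
Darcy-Weisbach: ΔP = f(L/D)(ρV²/2) = 0.09064·(1431/0.08615)·(817.4·0.01695²/2) = 0.09064·1.661e+04·0.1174 = 176.7 Pa.
ΔP = 176.7 Pa = 0.1767 kPa.

ΔP ≈ 0.1767 kPa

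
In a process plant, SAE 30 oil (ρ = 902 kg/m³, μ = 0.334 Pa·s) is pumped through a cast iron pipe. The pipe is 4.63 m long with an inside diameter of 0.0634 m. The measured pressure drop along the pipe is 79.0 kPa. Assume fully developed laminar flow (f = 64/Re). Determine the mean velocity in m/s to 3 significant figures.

V ≈ 6.42 m/s

For laminar flow, f = 64/Re with Re = ρVD/μ, so Darcy-Weisbach reduces to ΔP = 32μLV/D². Solving for V: V = ΔP·D²/(32μL) = 7.9e+04·(0.0634)²/(32·0.334·4.63) = 6.417 m/s.
Check: Re = ρVD/μ = 902·6.417·0.0634/0.334 = 1099 < 2300, so the laminar assumption holds.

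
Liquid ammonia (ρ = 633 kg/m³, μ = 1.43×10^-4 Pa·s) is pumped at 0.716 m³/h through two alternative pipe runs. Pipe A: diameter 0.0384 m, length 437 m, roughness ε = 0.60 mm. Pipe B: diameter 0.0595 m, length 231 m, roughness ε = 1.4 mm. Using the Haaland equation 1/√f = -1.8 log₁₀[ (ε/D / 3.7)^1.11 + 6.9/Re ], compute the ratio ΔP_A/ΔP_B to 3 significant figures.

ΔP_A/ΔP_B ≈ 14.4

Pipe A: V = Q/A = 0.0001989/0.001158 = 0.1717 m/s; Re = 2.919e+04; ε/D = 0.0156; Haaland → f = 0.04589; ΔP_A = f(L/D)(ρV²/2) = 4875 Pa.
Pipe B: V = Q/A = 0.0001989/0.002781 = 0.07153 m/s; Re = 1.884e+04; ε/D = 0.0235; Haaland → f = 0.05373; ΔP_B = f(L/D)(ρV²/2) = 337.8 Pa.
ΔP_A/ΔP_B = 4875/337.8 = 14.4.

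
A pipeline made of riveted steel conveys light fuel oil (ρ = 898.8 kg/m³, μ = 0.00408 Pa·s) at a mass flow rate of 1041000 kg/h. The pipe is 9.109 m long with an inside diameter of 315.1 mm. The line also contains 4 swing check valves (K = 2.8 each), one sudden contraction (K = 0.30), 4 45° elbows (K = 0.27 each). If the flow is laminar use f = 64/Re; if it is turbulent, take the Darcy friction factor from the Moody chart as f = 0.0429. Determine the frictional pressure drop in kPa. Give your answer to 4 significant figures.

ṁ = 1041000 kg/h = 1041000/3600 = 289.2 kg/s.
A = πD²/4 = π(0.3151)²/4 = 0.07798 m²; mean velocity V = ṁ/(ρA) = 289.2/(898.8 · 0.07798) = 4.126 m/s.
Reynolds number Re = ρVD/μ = 898.8 · 4.126 · 0.3151 / 0.00408 = 2.864e+05.
Re > 4000 → turbulent; use the Moody-chart value f = 0.0429.
Total minor-loss coefficient ΣK = 4·2.8 + 1·0.3 + 4·0.27 = 12.6.
ΔP = [f·L/D + ΣK]·(ρV²/2) = [0.0429·9.109/0.3151 + 12.6]·(898.8·4.126²/2) = [1.24 + 12.6]·7649 = 1.057e+05 Pa.
ΔP = 1.057e+05 Pa = 105.7 kPa.

ΔP ≈ 105.7 kPa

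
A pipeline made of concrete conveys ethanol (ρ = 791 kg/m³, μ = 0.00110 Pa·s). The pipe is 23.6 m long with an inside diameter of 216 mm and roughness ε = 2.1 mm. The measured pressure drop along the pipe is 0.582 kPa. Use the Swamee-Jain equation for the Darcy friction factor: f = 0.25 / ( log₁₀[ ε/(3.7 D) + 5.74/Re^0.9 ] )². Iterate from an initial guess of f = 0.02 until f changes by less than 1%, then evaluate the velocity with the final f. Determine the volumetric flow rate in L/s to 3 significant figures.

Q ≈ 21.7 L/s

Rearranging Darcy-Weisbach: V = √(2·ΔP·D/(f·L·ρ)). With ε/D = 0.0021/0.216 = 0.00972, iterate starting from f = 0.02:
  f = 0.02 → V = √(2·582·0.216/(0.02·23.6·791)) = 0.8206 m/s; Re = ρVD/μ = 1.275e+05; f → 0.03824
  f = 0.03824 → V = 0.5935 m/s; Re = 9.218e+04; f → 0.03847
Converged (Δf/f < 1%). With the final f = 0.03847: V = √(2·582·0.216/(0.03847·23.6·791)) = 0.5917 m/s.
Q = V·A = 0.5917·(π/4·0.216²) = 0.02168 m³/s = 21.7 L/s.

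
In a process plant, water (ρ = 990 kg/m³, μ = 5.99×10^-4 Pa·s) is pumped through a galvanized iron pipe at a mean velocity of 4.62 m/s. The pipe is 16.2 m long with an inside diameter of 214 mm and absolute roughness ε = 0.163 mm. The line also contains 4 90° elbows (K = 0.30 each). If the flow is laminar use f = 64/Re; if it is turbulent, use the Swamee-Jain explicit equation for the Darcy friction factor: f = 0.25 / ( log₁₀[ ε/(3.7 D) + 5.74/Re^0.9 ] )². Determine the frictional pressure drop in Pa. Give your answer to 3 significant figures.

ΔP ≈ 27600 Pa

Reynolds number Re = ρVD/μ = 990 · 4.62 · 0.214 / 0.000599 = 1.634e+06.
Re > 4000 → turbulent. Relative roughness ε/D = 0.000163/0.214 = 0.000762. Swamee-Jain: f = 0.25/(log₁₀[0.000762/3.7 + 5.74/1.634e+06^0.9])² = 0.25/(log₁₀[0.000206 + 1.47e-05])² = 0.25/(-3.656)² = 0.0187.
Total minor-loss coefficient ΣK = 4·0.3 = 1.2.
ΔP = [f·L/D + ΣK]·(ρV²/2) = [0.0187·16.2/0.214 + 1.2]·(990·4.62²/2) = [1.416 + 1.2]·1.057e+04 = 2.763e+04 Pa.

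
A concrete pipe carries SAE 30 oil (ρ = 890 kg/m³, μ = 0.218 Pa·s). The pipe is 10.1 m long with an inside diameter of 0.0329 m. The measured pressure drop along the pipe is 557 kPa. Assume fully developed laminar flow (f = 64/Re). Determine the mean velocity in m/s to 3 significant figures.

For laminar flow, f = 64/Re with Re = ρVD/μ, so Darcy-Weisbach reduces to ΔP = 32μLV/D². Solving for V: V = ΔP·D²/(32μL) = 5.57e+05·(0.0329)²/(32·0.218·10.1) = 8.557 m/s.
Check: Re = ρVD/μ = 890·8.557·0.0329/0.218 = 1149 < 2300, so the laminar assumption holds.

V ≈ 8.56 m/s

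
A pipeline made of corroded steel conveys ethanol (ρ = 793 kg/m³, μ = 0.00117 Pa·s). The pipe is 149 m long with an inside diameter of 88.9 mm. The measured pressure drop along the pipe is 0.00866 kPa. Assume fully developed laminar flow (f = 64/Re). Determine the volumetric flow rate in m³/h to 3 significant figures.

Q ≈ 0.274 m³/h

For laminar flow, f = 64/Re with Re = ρVD/μ, so Darcy-Weisbach reduces to ΔP = 32μLV/D². Solving for V: V = ΔP·D²/(32μL) = 8.66·(0.0889)²/(32·0.00117·149) = 0.01227 m/s.
Check: Re = ρVD/μ = 793·0.01227·0.0889/0.00117 = 739.2 < 2300, so the laminar assumption holds.
Q = V·A = 0.01227·(π/4·0.0889²) = 7.615e-05 m³/s = 0.274 m³/h.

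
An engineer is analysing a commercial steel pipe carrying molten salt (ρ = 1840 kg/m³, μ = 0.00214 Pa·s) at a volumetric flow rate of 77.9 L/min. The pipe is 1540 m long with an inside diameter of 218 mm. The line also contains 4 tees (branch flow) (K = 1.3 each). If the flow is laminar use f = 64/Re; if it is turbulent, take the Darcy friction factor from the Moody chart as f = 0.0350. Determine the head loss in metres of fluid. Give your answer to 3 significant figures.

h_f ≈ 0.0156 m

Q = 77.9 L/min = 77.9/60000 = 0.001298 m³/s.
Cross-sectional area A = πD²/4 = π(0.218)²/4 = 0.03733 m²; mean velocity V = Q/A = 0.001298/0.03733 = 0.03478 m/s.
Reynolds number Re = ρVD/μ = 1840 · 0.03478 · 0.218 / 0.00214 = 6520.
Re > 4000 → turbulent; use the Moody-chart value f = 0.0350.
Total minor-loss coefficient ΣK = 4·1.3 = 5.2.
ΔP = [f·L/D + ΣK]·(ρV²/2) = [0.035·1540/0.218 + 5.2]·(1840·0.03478²/2) = [247.2 + 5.2]·1.113 = 281 Pa.
Head loss h_f = ΔP/(ρg) = 281/(1840·9.81) = 0.0156 m.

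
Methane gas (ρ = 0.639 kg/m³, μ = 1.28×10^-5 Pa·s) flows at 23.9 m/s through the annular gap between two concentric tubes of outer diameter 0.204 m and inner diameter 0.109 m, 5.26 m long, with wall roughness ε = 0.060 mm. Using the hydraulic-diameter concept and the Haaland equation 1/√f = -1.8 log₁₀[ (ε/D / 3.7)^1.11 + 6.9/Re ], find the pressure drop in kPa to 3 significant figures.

ΔP ≈ 0.205 kPa

Hydraulic diameter D_h = 4A/P = D_o - D_i = 0.204 - 0.109 = 0.095 m.
Re = ρVD_h/μ = 0.639·23.9·0.095/1.28e-05 = 1.133e+05.
ε/D_h = 6e-05/0.095 = 0.000632; Haaland gives 1/√f = -1.8 log₁₀[6.57e-05+6.09e-05] = 7.016, so f = 0.02032.
ΔP = f(L/D_h)(ρV²/2) = 0.02032·5.26/0.095·182.5 = 205.3 Pa.
ΔP = 0.205 kPa.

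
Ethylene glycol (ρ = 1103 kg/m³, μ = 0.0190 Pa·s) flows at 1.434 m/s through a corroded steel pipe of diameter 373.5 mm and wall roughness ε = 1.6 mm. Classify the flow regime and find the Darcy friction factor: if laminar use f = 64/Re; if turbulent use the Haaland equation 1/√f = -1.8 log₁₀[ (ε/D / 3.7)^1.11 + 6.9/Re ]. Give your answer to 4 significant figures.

f ≈ 0.03186

Re = ρVD/μ = 1103·1.434·0.3735/0.019 = 3.109e+04.
Re > 4000 → turbulent. ε/D = 0.0016/0.3735 = 0.00428; Haaland: 1/√f = -1.8 log₁₀[0.00055 + 0.000222] = 5.602, so f = 0.03186.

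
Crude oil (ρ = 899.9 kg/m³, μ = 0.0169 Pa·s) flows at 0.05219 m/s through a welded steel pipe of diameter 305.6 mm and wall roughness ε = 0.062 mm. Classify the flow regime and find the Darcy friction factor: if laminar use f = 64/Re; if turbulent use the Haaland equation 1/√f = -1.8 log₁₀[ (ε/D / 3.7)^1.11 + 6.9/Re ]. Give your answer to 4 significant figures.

f ≈ 0.07536

Re = ρVD/μ = 899.9·0.05219·0.3056/0.0169 = 849.3.
Re < 2300 → laminar, so f = 64/Re = 0.07536 (roughness is irrelevant in laminar flow).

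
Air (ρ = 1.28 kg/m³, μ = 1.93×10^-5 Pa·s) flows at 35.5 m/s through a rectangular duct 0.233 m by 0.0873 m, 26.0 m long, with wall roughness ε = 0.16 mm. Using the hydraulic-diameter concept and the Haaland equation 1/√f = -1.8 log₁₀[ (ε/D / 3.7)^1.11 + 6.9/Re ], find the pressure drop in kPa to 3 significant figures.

ΔP ≈ 3.56 kPa

Hydraulic diameter D_h = 4A/P = 4·(0.233·0.0873)/(2·(0.233+0.0873)) = 0.08136/0.6406 = 0.127 m.
Re = ρVD_h/μ = 1.28·35.5·0.127/1.93e-05 = 2.99e+05.
ε/D_h = 0.00016/0.127 = 0.00126; Haaland gives 1/√f = -1.8 log₁₀[0.000141+2.31e-05] = 6.811, so f = 0.02156.
ΔP = f(L/D_h)(ρV²/2) = 0.02156·26/0.127·806.6 = 3559 Pa.
ΔP = 3.56 kPa.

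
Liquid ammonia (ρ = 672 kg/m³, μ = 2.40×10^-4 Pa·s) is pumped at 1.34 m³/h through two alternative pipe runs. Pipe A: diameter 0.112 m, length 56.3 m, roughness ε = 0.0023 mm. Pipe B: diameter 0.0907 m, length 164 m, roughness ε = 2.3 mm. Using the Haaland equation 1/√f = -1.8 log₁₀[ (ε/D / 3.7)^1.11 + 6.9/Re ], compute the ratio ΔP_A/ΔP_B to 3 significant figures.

Pipe A: V = Q/A = 0.0003722/0.009852 = 0.03778 m/s; Re = 1.185e+04; ε/D = 2.05e-05; Haaland → f = 0.02952; ΔP_A = f(L/D)(ρV²/2) = 7.116 Pa.
Pipe B: V = Q/A = 0.0003722/0.006461 = 0.05761 m/s; Re = 1.463e+04; ε/D = 0.0254; Haaland → f = 0.05573; ΔP_B = f(L/D)(ρV²/2) = 112.4 Pa.
ΔP_A/ΔP_B = 7.116/112.4 = 0.0633.

ΔP_A/ΔP_B ≈ 0.0633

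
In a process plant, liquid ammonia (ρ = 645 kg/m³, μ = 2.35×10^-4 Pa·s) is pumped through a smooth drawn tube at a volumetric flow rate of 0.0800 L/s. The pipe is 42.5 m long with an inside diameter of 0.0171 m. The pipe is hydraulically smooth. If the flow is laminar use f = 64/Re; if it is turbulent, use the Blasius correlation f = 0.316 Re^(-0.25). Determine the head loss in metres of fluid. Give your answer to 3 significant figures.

h_f ≈ 0.430 m

Q = 0.0800 L/s = 0.0800/1000 = 8e-05 m³/s.
Cross-sectional area A = πD²/4 = π(0.0171)²/4 = 0.0002297 m²; mean velocity V = Q/A = 8e-05/0.0002297 = 0.3483 m/s.
Reynolds number Re = ρVD/μ = 645 · 0.3483 · 0.0171 / 0.000235 = 1.635e+04.
Re > 4000 → turbulent. Smooth-pipe (Blasius): f = 0.316 Re^(-0.25) = 0.316/(1.635e+04)^0.25 = 0.02795.
Darcy-Weisbach: ΔP = f(L/D)(ρV²/2) = 0.02795·(42.5/0.0171)·(645·0.3483²/2) = 0.02795·2485·39.13 = 2718 Pa.
Head loss h_f = ΔP/(ρg) = 2718/(645·9.81) = 0.430 m.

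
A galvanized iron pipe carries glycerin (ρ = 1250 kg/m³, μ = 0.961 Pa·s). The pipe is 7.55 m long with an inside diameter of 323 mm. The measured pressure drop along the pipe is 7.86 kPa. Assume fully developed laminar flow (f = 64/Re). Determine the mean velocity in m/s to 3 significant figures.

V ≈ 3.53 m/s

For laminar flow, f = 64/Re with Re = ρVD/μ, so Darcy-Weisbach reduces to ΔP = 32μLV/D². Solving for V: V = ΔP·D²/(32μL) = 7860·(0.323)²/(32·0.961·7.55) = 3.532 m/s.
Check: Re = ρVD/μ = 1250·3.532·0.323/0.961 = 1484 < 2300, so the laminar assumption holds.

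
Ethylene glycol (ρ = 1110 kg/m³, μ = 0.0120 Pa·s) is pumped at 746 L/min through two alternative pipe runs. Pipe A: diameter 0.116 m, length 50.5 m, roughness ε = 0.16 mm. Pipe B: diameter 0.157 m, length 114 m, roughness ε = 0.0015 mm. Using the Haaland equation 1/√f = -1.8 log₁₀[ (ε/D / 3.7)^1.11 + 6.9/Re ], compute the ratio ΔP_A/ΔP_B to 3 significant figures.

ΔP_A/ΔP_B ≈ 1.98

Pipe A: V = Q/A = 0.01243/0.01057 = 1.176 m/s; Re = 1.262e+04; ε/D = 0.00138; Haaland → f = 0.03105; ΔP_A = f(L/D)(ρV²/2) = 1.038e+04 Pa.
Pipe B: V = Q/A = 0.01243/0.01936 = 0.6422 m/s; Re = 9327; ε/D = 9.55e-06; Haaland → f = 0.03149; ΔP_B = f(L/D)(ρV²/2) = 5235 Pa.
ΔP_A/ΔP_B = 1.038e+04/5235 = 1.98.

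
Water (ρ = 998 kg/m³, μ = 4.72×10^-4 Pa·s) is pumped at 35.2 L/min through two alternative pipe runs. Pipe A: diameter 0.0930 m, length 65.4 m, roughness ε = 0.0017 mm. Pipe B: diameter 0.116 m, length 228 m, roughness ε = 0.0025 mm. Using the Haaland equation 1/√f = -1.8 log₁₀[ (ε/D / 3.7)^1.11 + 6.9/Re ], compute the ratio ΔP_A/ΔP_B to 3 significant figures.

Pipe A: V = Q/A = 0.0005867/0.006793 = 0.08636 m/s; Re = 1.698e+04; ε/D = 1.83e-05; Haaland → f = 0.02686; ΔP_A = f(L/D)(ρV²/2) = 70.3 Pa.
Pipe B: V = Q/A = 0.0005867/0.01057 = 0.05551 m/s; Re = 1.362e+04; ε/D = 2.16e-05; Haaland → f = 0.02845; ΔP_B = f(L/D)(ρV²/2) = 85.98 Pa.
ΔP_A/ΔP_B = 70.3/85.98 = 0.818.

ΔP_A/ΔP_B ≈ 0.818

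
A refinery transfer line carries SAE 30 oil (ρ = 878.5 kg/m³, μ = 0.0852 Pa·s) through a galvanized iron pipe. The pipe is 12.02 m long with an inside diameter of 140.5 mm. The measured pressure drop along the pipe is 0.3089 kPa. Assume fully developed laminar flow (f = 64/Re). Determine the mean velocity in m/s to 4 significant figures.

For laminar flow, f = 64/Re with Re = ρVD/μ, so Darcy-Weisbach reduces to ΔP = 32μLV/D². Solving for V: V = ΔP·D²/(32μL) = 308.9·(0.1405)²/(32·0.0852·12.02) = 0.1861 m/s.
Check: Re = ρVD/μ = 878.5·0.1861·0.1405/0.0852 = 269.6 < 2300, so the laminar assumption holds.

V ≈ 0.1861 m/s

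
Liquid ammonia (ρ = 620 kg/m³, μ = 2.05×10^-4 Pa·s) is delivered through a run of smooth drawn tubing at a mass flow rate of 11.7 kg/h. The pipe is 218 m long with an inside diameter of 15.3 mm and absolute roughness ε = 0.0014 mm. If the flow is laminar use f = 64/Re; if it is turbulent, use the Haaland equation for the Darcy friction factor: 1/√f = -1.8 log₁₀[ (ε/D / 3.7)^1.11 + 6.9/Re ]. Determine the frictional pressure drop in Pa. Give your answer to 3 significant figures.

ṁ = 11.7 kg/h = 11.7/3600 = 0.00325 kg/s.
A = πD²/4 = π(0.0153)²/4 = 0.0001839 m²; mean velocity V = ṁ/(ρA) = 0.00325/(620 · 0.0001839) = 0.02851 m/s.
Reynolds number Re = ρVD/μ = 620 · 0.02851 · 0.0153 / 0.000205 = 1319.
Re < 2300 → laminar flow, so f = 64/Re = 64/1319 = 0.04851 (the turbulent correlation is not needed).
Darcy-Weisbach: ΔP = f(L/D)(ρV²/2) = 0.04851·(218/0.0153)·(620·0.02851²/2) = 0.04851·1.425e+04·0.252 = 174.2 Pa.

ΔP ≈ 174 Pa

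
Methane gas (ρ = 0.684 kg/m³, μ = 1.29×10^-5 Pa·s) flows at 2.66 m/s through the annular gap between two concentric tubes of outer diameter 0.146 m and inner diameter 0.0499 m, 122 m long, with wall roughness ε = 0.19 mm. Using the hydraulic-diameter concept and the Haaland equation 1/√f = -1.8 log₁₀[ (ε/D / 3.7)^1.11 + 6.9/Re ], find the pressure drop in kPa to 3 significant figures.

Hydraulic diameter D_h = 4A/P = D_o - D_i = 0.146 - 0.0499 = 0.0961 m.
Re = ρVD_h/μ = 0.684·2.66·0.0961/1.29e-05 = 1.355e+04.
ε/D_h = 0.00019/0.0961 = 0.00198; Haaland gives 1/√f = -1.8 log₁₀[0.000233+0.000509] = 5.633, so f = 0.03152.
ΔP = f(L/D_h)(ρV²/2) = 0.03152·122/0.0961·2.42 = 96.82 Pa.
ΔP = 0.0968 kPa.

ΔP ≈ 0.0968 kPa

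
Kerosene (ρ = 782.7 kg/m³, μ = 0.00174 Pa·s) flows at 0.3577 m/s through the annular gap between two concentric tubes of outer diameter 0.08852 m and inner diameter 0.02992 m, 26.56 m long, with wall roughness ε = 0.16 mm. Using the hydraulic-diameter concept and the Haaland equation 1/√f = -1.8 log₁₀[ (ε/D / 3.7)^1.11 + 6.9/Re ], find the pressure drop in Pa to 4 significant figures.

ΔP ≈ 792.8 Pa

Hydraulic diameter D_h = 4A/P = D_o - D_i = 0.08852 - 0.02992 = 0.0586 m.
Re = ρVD_h/μ = 782.7·0.3577·0.0586/0.00174 = 9429.
ε/D_h = 0.00016/0.0586 = 0.00273; Haaland gives 1/√f = -1.8 log₁₀[0.000334+0.000732] = 5.35, so f = 0.03493.
ΔP = f(L/D_h)(ρV²/2) = 0.03493·26.56/0.0586·50.07 = 792.8 Pa.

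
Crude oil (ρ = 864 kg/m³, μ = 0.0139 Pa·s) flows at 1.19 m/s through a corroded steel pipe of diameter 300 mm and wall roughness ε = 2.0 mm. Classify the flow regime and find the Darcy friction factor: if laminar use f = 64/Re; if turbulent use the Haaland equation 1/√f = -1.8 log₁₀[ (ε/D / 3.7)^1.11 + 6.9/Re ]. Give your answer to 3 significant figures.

f ≈ 0.0363

Re = ρVD/μ = 864·1.19·0.3/0.0139 = 2.219e+04.
Re > 4000 → turbulent. ε/D = 0.002/0.3 = 0.00667; Haaland: 1/√f = -1.8 log₁₀[0.000899 + 0.000311] = 5.251, so f = 0.03627.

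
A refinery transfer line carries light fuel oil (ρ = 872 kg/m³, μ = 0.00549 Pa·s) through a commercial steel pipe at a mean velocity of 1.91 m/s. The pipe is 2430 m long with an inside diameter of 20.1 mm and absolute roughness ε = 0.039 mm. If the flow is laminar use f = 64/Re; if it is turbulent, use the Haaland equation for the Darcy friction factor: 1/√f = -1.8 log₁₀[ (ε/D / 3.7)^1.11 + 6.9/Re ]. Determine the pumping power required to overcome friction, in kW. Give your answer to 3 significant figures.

Reynolds number Re = ρVD/μ = 872 · 1.91 · 0.0201 / 0.00549 = 6098.
Re > 4000 → turbulent. Relative roughness ε/D = 3.9e-05/0.0201 = 0.00194. Haaland: 1/√f = -1.8 log₁₀[(0.00194/3.7)^1.11 + 6.9/6098] = -1.8 log₁₀[0.000228 + 0.00113] = 5.16, so f = 0.03756.
Darcy-Weisbach: ΔP = f(L/D)(ρV²/2) = 0.03756·(2430/0.0201)·(872·1.91²/2) = 0.03756·1.209e+05·1591 = 7.223e+06 Pa.
Q = V·A = 1.91·0.0003173 = 0.0006061 m³/s.
Pumping power P = QΔP = 0.0006061·7.223e+06 = 4378 W = 4.38 kW.

P ≈ 4.38 kW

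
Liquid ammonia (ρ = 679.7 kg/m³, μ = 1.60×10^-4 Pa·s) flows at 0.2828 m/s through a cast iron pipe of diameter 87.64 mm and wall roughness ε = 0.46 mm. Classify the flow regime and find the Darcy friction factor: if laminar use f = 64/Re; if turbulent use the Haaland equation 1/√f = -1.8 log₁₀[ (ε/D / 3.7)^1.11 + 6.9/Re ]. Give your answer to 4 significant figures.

Re = ρVD/μ = 679.7·0.2828·0.08764/0.00016 = 1.053e+05.
Re > 4000 → turbulent. ε/D = 0.00046/0.08764 = 0.00525; Haaland: 1/√f = -1.8 log₁₀[0.00069 + 6.55e-05] = 5.62, so f = 0.03167.

f ≈ 0.03167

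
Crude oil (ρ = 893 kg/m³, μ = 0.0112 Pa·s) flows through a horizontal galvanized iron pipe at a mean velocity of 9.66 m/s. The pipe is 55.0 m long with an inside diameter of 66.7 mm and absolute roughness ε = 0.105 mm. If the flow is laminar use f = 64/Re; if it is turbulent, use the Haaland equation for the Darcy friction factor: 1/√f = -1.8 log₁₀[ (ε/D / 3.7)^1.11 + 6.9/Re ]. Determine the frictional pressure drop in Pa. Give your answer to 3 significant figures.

ΔP ≈ 865000 Pa

Reynolds number Re = ρVD/μ = 893 · 9.66 · 0.0667 / 0.0112 = 5.137e+04.
Re > 4000 → turbulent. Relative roughness ε/D = 0.000105/0.0667 = 0.00157. Haaland: 1/√f = -1.8 log₁₀[(0.00157/3.7)^1.11 + 6.9/5.137e+04] = -1.8 log₁₀[0.000181 + 0.000134] = 6.302, so f = 0.02518.
Darcy-Weisbach: ΔP = f(L/D)(ρV²/2) = 0.02518·(55/0.0667)·(893·9.66²/2) = 0.02518·824.6·4.167e+04 = 8.651e+05 Pa.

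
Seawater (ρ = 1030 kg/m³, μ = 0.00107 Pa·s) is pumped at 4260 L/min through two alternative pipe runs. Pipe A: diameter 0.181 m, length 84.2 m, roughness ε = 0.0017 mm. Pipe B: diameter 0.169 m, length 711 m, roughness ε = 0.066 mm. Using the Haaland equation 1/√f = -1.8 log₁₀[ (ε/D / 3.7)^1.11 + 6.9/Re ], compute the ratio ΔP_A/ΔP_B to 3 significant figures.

Pipe A: V = Q/A = 0.071/0.02573 = 2.759 m/s; Re = 4.808e+05; ε/D = 9.39e-06; Haaland → f = 0.01326; ΔP_A = f(L/D)(ρV²/2) = 2.419e+04 Pa.
Pipe B: V = Q/A = 0.071/0.02243 = 3.165 m/s; Re = 5.149e+05; ε/D = 0.000391; Haaland → f = 0.01681; ΔP_B = f(L/D)(ρV²/2) = 3.65e+05 Pa.
ΔP_A/ΔP_B = 2.419e+04/3.65e+05 = 0.0663.

ΔP_A/ΔP_B ≈ 0.0663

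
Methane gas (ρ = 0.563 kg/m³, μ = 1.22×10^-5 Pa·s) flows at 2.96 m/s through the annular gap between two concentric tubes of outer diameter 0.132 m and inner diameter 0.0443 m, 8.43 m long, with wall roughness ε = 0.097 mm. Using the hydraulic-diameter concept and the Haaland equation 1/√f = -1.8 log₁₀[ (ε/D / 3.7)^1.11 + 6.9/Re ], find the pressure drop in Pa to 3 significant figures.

ΔP ≈ 7.35 Pa

Hydraulic diameter D_h = 4A/P = D_o - D_i = 0.132 - 0.0443 = 0.0877 m.
Re = ρVD_h/μ = 0.563·2.96·0.0877/1.22e-05 = 1.198e+04.
ε/D_h = 9.7e-05/0.0877 = 0.00111; Haaland gives 1/√f = -1.8 log₁₀[0.000122+0.000576] = 5.681, so f = 0.03099.
ΔP = f(L/D_h)(ρV²/2) = 0.03099·8.43/0.0877·2.466 = 7.347 Pa.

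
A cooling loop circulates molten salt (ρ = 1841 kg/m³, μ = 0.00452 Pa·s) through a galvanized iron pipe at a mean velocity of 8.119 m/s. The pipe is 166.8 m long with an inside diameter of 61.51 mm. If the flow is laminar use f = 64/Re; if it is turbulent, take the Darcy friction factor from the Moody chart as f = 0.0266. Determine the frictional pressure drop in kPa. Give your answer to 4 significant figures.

Reynolds number Re = ρVD/μ = 1841 · 8.119 · 0.06151 / 0.00452 = 2.034e+05.
Re > 4000 → turbulent; use the Moody-chart value f = 0.0266.
Darcy-Weisbach: ΔP = f(L/D)(ρV²/2) = 0.0266·(166.8/0.06151)·(1841·8.119²/2) = 0.0266·2712·6.068e+04 = 4.377e+06 Pa.
ΔP = 4.377e+06 Pa = 4377 kPa.

ΔP ≈ 4377 kPa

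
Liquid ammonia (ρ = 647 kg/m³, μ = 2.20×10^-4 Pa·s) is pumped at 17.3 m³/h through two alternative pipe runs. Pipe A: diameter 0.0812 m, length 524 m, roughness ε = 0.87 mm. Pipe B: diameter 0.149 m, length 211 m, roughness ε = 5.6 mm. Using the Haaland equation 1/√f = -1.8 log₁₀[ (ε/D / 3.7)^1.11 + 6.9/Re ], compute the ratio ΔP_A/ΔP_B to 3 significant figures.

Pipe A: V = Q/A = 0.004806/0.005178 = 0.928 m/s; Re = 2.216e+05; ε/D = 0.0107; Haaland → f = 0.03913; ΔP_A = f(L/D)(ρV²/2) = 7.034e+04 Pa.
Pipe B: V = Q/A = 0.004806/0.01744 = 0.2756 m/s; Re = 1.208e+05; ε/D = 0.0376; Haaland → f = 0.06328; ΔP_B = f(L/D)(ρV²/2) = 2202 Pa.
ΔP_A/ΔP_B = 7.034e+04/2202 = 31.9.

ΔP_A/ΔP_B ≈ 31.9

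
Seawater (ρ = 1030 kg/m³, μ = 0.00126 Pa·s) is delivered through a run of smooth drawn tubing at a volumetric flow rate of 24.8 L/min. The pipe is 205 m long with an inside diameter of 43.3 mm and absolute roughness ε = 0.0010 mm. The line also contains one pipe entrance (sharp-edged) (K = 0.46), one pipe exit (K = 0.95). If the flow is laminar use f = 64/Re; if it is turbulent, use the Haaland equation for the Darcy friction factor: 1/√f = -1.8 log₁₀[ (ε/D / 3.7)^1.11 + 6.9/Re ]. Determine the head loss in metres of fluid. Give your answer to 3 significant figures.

Q = 24.8 L/min = 24.8/60000 = 0.0004133 m³/s.
Cross-sectional area A = πD²/4 = π(0.0433)²/4 = 0.001473 m²; mean velocity V = Q/A = 0.0004133/0.001473 = 0.2807 m/s.
Reynolds number Re = ρVD/μ = 1030 · 0.2807 · 0.0433 / 0.00126 = 9935.
Re > 4000 → turbulent. Relative roughness ε/D = 1e-06/0.0433 = 2.31e-05. Haaland: 1/√f = -1.8 log₁₀[(2.31e-05/3.7)^1.11 + 6.9/9935] = -1.8 log₁₀[1.67e-06 + 0.000694] = 5.683, so f = 0.03096.
Total minor-loss coefficient ΣK = 1·0.46 + 1·0.95 = 1.41.
ΔP = [f·L/D + ΣK]·(ρV²/2) = [0.03096·205/0.0433 + 1.41]·(1030·0.2807²/2) = [146.6 + 1.41]·40.58 = 6005 Pa.
Head loss h_f = ΔP/(ρg) = 6005/(1030·9.81) = 0.594 m.

h_f ≈ 0.594 m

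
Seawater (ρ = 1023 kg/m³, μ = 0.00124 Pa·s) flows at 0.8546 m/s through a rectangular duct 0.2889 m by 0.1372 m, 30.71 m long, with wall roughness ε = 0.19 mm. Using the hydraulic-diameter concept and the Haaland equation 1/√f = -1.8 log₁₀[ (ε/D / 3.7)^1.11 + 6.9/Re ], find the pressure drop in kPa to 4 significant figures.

ΔP ≈ 1.330 kPa

Hydraulic diameter D_h = 4A/P = 4·(0.2889·0.1372)/(2·(0.2889+0.1372)) = 0.1585/0.8522 = 0.186 m.
Re = ρVD_h/μ = 1023·0.8546·0.186/0.00124 = 1.312e+05.
ε/D_h = 0.00019/0.186 = 0.00102; Haaland gives 1/√f = -1.8 log₁₀[0.000112+5.26e-05] = 6.81, so f = 0.02156.
ΔP = f(L/D_h)(ρV²/2) = 0.02156·30.71/0.186·373.6 = 1330 Pa.
ΔP = 1.330 kPa.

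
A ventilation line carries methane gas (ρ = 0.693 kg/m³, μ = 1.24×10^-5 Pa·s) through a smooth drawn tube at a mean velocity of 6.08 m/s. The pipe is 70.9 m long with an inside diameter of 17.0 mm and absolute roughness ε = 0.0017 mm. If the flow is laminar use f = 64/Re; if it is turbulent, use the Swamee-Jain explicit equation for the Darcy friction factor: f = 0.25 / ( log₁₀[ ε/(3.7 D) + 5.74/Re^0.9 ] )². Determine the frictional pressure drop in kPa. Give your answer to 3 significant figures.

ΔP ≈ 1.94 kPa

Reynolds number Re = ρVD/μ = 0.693 · 6.08 · 0.017 / 1.24e-05 = 5776.
Re > 4000 → turbulent. Relative roughness ε/D = 1.7e-06/0.017 = 0.0001. Swamee-Jain: f = 0.25/(log₁₀[0.0001/3.7 + 5.74/5776^0.9])² = 0.25/(log₁₀[2.7e-05 + 0.00236])² = 0.25/(-2.622)² = 0.03637.
Darcy-Weisbach: ΔP = f(L/D)(ρV²/2) = 0.03637·(70.9/0.017)·(0.693·6.08²/2) = 0.03637·4171·12.81 = 1943 Pa.
ΔP = 1943 Pa = 1.94 kPa.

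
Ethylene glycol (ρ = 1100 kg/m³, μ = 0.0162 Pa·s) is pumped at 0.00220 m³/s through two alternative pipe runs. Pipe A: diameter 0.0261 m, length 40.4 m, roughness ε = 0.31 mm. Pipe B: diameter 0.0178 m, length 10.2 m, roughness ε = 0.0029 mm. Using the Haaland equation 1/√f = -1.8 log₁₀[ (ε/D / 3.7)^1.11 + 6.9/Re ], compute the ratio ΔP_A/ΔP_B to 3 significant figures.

Pipe A: V = Q/A = 0.0022/0.000535 = 4.112 m/s; Re = 7287; ε/D = 0.0119; Haaland → f = 0.04651; ΔP_A = f(L/D)(ρV²/2) = 6.695e+05 Pa.
Pipe B: V = Q/A = 0.0022/0.0002488 = 8.841 m/s; Re = 1.069e+04; ε/D = 0.000163; Haaland → f = 0.03052; ΔP_B = f(L/D)(ρV²/2) = 7.517e+05 Pa.
ΔP_A/ΔP_B = 6.695e+05/7.517e+05 = 0.891.

ΔP_A/ΔP_B ≈ 0.891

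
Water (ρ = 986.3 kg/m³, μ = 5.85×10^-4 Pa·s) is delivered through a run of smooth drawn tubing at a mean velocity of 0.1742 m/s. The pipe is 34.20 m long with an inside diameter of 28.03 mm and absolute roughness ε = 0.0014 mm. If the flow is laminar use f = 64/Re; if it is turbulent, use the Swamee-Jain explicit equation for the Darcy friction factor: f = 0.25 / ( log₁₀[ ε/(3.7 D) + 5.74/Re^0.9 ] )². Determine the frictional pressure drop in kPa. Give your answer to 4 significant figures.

Reynolds number Re = ρVD/μ = 986.3 · 0.1742 · 0.02803 / 0.000585 = 8232.
Re > 4000 → turbulent. Relative roughness ε/D = 1.4e-06/0.02803 = 4.99e-05. Swamee-Jain: f = 0.25/(log₁₀[4.99e-05/3.7 + 5.74/8232^0.9])² = 0.25/(log₁₀[1.35e-05 + 0.00172])² = 0.25/(-2.762)² = 0.03278.
Darcy-Weisbach: ΔP = f(L/D)(ρV²/2) = 0.03278·(34.2/0.02803)·(986.3·0.1742²/2) = 0.03278·1220·14.96 = 598.5 Pa.
ΔP = 598.5 Pa = 0.5985 kPa.

ΔP ≈ 0.5985 kPa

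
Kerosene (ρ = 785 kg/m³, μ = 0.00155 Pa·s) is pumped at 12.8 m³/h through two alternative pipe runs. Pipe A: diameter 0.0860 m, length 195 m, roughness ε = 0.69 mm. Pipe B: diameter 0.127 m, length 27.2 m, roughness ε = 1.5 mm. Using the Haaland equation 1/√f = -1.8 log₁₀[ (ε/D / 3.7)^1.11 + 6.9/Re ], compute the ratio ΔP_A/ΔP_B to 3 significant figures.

Pipe A: V = Q/A = 0.003556/0.005809 = 0.6121 m/s; Re = 2.666e+04; ε/D = 0.00802; Haaland → f = 0.03759; ΔP_A = f(L/D)(ρV²/2) = 1.253e+04 Pa.
Pipe B: V = Q/A = 0.003556/0.01267 = 0.2807 m/s; Re = 1.805e+04; ε/D = 0.0118; Haaland → f = 0.0429; ΔP_B = f(L/D)(ρV²/2) = 284.1 Pa.
ΔP_A/ΔP_B = 1.253e+04/284.1 = 44.1.

ΔP_A/ΔP_B ≈ 44.1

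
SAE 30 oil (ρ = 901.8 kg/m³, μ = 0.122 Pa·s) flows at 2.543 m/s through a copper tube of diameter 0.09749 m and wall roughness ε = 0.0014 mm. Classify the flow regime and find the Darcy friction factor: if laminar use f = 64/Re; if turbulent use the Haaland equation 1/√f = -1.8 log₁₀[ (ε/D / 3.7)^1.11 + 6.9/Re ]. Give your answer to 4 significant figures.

f ≈ 0.03492

Re = ρVD/μ = 901.8·2.543·0.09749/0.122 = 1833.
Re < 2300 → laminar, so f = 64/Re = 0.03492 (roughness is irrelevant in laminar flow).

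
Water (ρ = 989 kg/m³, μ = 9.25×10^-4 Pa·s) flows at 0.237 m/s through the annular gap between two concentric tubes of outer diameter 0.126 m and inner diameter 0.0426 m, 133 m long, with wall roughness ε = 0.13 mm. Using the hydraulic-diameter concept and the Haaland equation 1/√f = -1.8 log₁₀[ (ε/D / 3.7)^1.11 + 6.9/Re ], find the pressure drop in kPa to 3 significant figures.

Hydraulic diameter D_h = 4A/P = D_o - D_i = 0.126 - 0.0426 = 0.0834 m.
Re = ρVD_h/μ = 989·0.237·0.0834/0.000925 = 2.113e+04.
ε/D_h = 0.00013/0.0834 = 0.00156; Haaland gives 1/√f = -1.8 log₁₀[0.000179+0.000326] = 5.933, so f = 0.02841.
ΔP = f(L/D_h)(ρV²/2) = 0.02841·133/0.0834·27.78 = 1258 Pa.
ΔP = 1.26 kPa.

ΔP ≈ 1.26 kPa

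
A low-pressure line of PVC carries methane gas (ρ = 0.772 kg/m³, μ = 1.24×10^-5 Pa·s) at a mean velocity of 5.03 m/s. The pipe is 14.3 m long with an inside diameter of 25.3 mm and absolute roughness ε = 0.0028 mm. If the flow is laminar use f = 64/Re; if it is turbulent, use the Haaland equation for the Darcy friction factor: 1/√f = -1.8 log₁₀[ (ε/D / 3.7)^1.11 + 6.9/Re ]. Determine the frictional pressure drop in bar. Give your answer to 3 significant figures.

ΔP ≈ 0.00183 bar

Reynolds number Re = ρVD/μ = 0.772 · 5.03 · 0.0253 / 1.24e-05 = 7923.
Re > 4000 → turbulent. Relative roughness ε/D = 2.8e-06/0.0253 = 0.000111. Haaland: 1/√f = -1.8 log₁₀[(0.000111/3.7)^1.11 + 6.9/7923] = -1.8 log₁₀[9.51e-06 + 0.000871] = 5.5, so f = 0.03306.
Darcy-Weisbach: ΔP = f(L/D)(ρV²/2) = 0.03306·(14.3/0.0253)·(0.772·5.03²/2) = 0.03306·565.2·9.766 = 182.5 Pa.
ΔP = 182.5 Pa = 0.00183 bar.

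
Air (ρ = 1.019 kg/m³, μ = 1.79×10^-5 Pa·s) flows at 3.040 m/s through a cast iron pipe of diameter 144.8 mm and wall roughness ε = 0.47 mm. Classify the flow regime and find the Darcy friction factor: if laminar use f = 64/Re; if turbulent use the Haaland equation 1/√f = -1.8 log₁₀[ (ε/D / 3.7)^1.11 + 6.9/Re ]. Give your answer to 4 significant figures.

f ≈ 0.03076

Re = ρVD/μ = 1.019·3.04·0.1448/1.79e-05 = 2.506e+04.
Re > 4000 → turbulent. ε/D = 0.00047/0.1448 = 0.00325; Haaland: 1/√f = -1.8 log₁₀[0.000404 + 0.000275] = 5.702, so f = 0.03076.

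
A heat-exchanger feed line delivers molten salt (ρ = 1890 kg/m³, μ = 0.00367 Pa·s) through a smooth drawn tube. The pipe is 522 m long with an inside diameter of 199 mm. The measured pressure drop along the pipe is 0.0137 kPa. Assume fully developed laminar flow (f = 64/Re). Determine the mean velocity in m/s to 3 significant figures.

For laminar flow, f = 64/Re with Re = ρVD/μ, so Darcy-Weisbach reduces to ΔP = 32μLV/D². Solving for V: V = ΔP·D²/(32μL) = 13.7·(0.199)²/(32·0.00367·522) = 0.00885 m/s.
Check: Re = ρVD/μ = 1890·0.00885·0.199/0.00367 = 907 < 2300, so the laminar assumption holds.

V ≈ 0.00885 m/s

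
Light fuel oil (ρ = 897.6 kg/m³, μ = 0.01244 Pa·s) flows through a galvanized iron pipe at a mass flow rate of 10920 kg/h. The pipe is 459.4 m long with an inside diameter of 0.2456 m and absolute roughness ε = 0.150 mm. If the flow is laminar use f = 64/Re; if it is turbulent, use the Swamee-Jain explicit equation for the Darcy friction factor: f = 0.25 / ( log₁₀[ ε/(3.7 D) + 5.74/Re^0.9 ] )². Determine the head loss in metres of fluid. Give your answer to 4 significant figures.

h_f ≈ 0.02456 m

ṁ = 10920 kg/h = 10920/3600 = 3.033 kg/s.
A = πD²/4 = π(0.2456)²/4 = 0.04737 m²; mean velocity V = ṁ/(ρA) = 3.033/(897.6 · 0.04737) = 0.07133 m/s.
Reynolds number Re = ρVD/μ = 897.6 · 0.07133 · 0.2456 / 0.0124 = 1264.
Re < 2300 → laminar flow, so f = 64/Re = 64/1264 = 0.05063 (the turbulent correlation is not needed).
Darcy-Weisbach: ΔP = f(L/D)(ρV²/2) = 0.05063·(459.4/0.2456)·(897.6·0.07133²/2) = 0.05063·1871·2.284 = 216.3 Pa.
Head loss h_f = ΔP/(ρg) = 216.3/(897.6·9.81) = 0.02456 m.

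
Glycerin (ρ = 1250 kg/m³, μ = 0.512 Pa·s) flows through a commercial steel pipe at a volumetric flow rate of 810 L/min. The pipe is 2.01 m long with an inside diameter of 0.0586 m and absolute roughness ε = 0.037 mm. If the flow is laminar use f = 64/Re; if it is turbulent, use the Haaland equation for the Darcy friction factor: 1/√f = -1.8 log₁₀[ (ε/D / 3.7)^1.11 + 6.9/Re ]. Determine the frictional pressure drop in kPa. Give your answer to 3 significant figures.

ΔP ≈ 48.0 kPa

Q = 810 L/min = 810/60000 = 0.0135 m³/s.
Cross-sectional area A = πD²/4 = π(0.0586)²/4 = 0.002697 m²; mean velocity V = Q/A = 0.0135/0.002697 = 5.006 m/s.
Reynolds number Re = ρVD/μ = 1250 · 5.006 · 0.0586 / 0.512 = 716.1.
Re < 2300 → laminar flow, so f = 64/Re = 64/716.1 = 0.08937 (the turbulent correlation is not needed).
Darcy-Weisbach: ΔP = f(L/D)(ρV²/2) = 0.08937·(2.01/0.0586)·(1250·5.006²/2) = 0.08937·34.3·1.566e+04 = 4.8e+04 Pa.
ΔP = 4.8e+04 Pa = 48.0 kPa.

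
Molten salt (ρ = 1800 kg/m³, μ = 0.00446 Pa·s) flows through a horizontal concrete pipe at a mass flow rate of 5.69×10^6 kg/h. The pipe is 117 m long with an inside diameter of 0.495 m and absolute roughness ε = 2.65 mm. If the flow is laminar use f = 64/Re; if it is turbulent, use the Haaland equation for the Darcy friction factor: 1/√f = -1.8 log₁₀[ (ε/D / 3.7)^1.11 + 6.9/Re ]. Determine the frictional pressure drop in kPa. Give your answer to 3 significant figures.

ṁ = 5.69×10^6 kg/h = 5.69×10^6/3600 = 1581 kg/s.
A = πD²/4 = π(0.495)²/4 = 0.1924 m²; mean velocity V = ṁ/(ρA) = 1581/(1800 · 0.1924) = 4.563 m/s.
Reynolds number Re = ρVD/μ = 1800 · 4.563 · 0.495 / 0.00446 = 9.115e+05.
Re > 4000 → turbulent. Relative roughness ε/D = 0.00265/0.495 = 0.00535. Haaland: 1/√f = -1.8 log₁₀[(0.00535/3.7)^1.11 + 6.9/9.115e+05] = -1.8 log₁₀[0.000705 + 7.57e-06] = 5.665, so f = 0.03116.
Darcy-Weisbach: ΔP = f(L/D)(ρV²/2) = 0.03116·(117/0.495)·(1800·4.563²/2) = 0.03116·236.4·1.874e+04 = 1.38e+05 Pa.
ΔP = 1.38e+05 Pa = 138 kPa.

ΔP ≈ 138 kPa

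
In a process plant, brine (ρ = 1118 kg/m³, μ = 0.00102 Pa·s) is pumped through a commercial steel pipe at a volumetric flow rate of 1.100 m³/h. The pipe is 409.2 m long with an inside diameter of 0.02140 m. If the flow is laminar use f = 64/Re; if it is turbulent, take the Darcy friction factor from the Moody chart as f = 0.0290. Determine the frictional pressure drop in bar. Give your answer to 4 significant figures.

ΔP ≈ 2.237 bar

Q = 1.100 m³/h = 1.100/3600 = 0.0003056 m³/s.
Cross-sectional area A = πD²/4 = π(0.0214)²/4 = 0.0003597 m²; mean velocity V = Q/A = 0.0003056/0.0003597 = 0.8495 m/s.
Reynolds number Re = ρVD/μ = 1118 · 0.8495 · 0.0214 / 0.00102 = 1.993e+04.
Re > 4000 → turbulent; use the Moody-chart value f = 0.0290.
Darcy-Weisbach: ΔP = f(L/D)(ρV²/2) = 0.029·(409.2/0.0214)·(1118·0.8495²/2) = 0.029·1.912e+04·403.4 = 2.237e+05 Pa.
ΔP = 2.237e+05 Pa = 2.237 bar.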